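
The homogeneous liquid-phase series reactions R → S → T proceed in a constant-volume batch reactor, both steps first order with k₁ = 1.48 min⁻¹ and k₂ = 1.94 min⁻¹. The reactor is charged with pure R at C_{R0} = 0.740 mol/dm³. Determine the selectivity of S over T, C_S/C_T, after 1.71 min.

Solving the coupled first-order balances gives C_S(t) = [k₁/(k₂−k₁)]·C_{R0}·(e^(−k₁t) − e^(−k₂t)).
e^(−k₁t) = e^(−1.48×1.71) = e^(−2.531) = 0.07960; e^(−k₂t) = e^(−3.317) = 0.03625.
C_S = 1.48×0.740/(1.94−1.48) × (0.07960−0.03625) = 2.381×0.04335 = 0.1032 mol/dm³.
C_R = C_{R0}e^(−k₁t) = 0.05890 mol/dm³, so C_T = C_{R0}−C_R−C_S = 0.5779 mol/dm³; C_S/C_T = 0.179.

0.179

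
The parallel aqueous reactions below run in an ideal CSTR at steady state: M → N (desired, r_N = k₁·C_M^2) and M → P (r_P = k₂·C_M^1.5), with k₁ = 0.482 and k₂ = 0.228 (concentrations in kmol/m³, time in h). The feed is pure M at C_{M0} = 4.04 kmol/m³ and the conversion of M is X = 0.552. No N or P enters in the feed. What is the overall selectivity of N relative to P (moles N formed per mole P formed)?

Exit C_M = C_{M0}(1−X) = 4.04×0.448 = 1.810 kmol/m³.
Rates in a CSTR are evaluated at the outlet concentration: r_N = 0.482×1.810^2 = 1.579, r_P = 0.228×1.810^1.5 = 0.5552.
Overall selectivity = C_N/C_P = r_Nτ/(r_Pτ) = r_N/r_P = 2.84.

2.84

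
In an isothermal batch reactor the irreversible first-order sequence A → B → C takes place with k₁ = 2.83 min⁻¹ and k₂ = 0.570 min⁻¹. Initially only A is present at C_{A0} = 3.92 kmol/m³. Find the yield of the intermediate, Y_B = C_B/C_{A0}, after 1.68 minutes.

0.470

For first-order series with pure A initially, C_B(t) = k₁C_{A0}/(k₂−k₁)·(e^(−k₁t) − e^(−k₂t)).
e^(−k₁t) = e^(−2.83×1.68) = e^(−4.754) = 0.008614; e^(−k₂t) = e^(−0.9576) = 0.3838.
C_B = 2.83×3.92/(0.570−2.83) × (0.008614−0.3838) = (-4.909)×(-0.3752) = 1.842 kmol/m³.
Y_B = C_B/C_{A0} = 1.842/3.92 = 0.470.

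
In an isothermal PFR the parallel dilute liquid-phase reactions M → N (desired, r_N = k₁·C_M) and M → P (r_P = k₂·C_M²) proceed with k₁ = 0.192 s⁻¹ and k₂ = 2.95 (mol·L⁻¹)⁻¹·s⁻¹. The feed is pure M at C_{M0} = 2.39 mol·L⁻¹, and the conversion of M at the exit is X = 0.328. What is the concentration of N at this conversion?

0.0250 mol·L⁻¹

C_M = C_{M0}(1−X) = 1.606 mol·L⁻¹.
Along a PFR/batch, dC_N/dC_M = −r_N/(r_N+r_P) = −k₁/(k₁+k₂·C_M).
Integrating from C_{M0} to C_M: C_N = (0.192/2.95)·ln[(0.192+2.95·2.39)/(0.192+2.95·1.61)] = 0.06508·ln(7.243/4.930) = 0.02503 mol·L⁻¹.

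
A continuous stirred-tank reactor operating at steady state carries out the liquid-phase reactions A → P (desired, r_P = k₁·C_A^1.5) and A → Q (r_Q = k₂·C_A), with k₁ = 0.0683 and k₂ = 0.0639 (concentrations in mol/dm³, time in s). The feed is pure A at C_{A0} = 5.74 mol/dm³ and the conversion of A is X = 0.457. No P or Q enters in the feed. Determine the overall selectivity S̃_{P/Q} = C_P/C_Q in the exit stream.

Exit C_A = C_{A0}(1−X) = 5.74×0.543 = 3.117 mol/dm³.
Rates in a CSTR are evaluated at the outlet concentration: r_P = 0.0683×3.117^1.5 = 0.3758, r_Q = 0.0639×3.117 = 0.1992.
Overall selectivity = C_P/C_Q = r_Pτ/(r_Qτ) = r_P/r_Q = 1.89.

1.89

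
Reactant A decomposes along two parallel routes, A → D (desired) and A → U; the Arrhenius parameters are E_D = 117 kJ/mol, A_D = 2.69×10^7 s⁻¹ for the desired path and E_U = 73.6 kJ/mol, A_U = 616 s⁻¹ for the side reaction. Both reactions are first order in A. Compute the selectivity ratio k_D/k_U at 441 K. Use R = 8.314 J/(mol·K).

0.316

k_D/k_U = (A_D/A_U)·exp[−(E_D−E_U)/(RT)] = (A_D/A_U)·exp[(E_U−E_D)/(RT)].
(E_U−E_D)/(RT) = (73.6−117)×10³/(8.314×441) = -43400/3666 = -11.84.
k_D/k_U = (2.69×10^7/616)·exp(-11.84) = 43669 × 7.232×10^-6 = 0.316.
Since E_D > E_U, raising the temperature improves selectivity toward D.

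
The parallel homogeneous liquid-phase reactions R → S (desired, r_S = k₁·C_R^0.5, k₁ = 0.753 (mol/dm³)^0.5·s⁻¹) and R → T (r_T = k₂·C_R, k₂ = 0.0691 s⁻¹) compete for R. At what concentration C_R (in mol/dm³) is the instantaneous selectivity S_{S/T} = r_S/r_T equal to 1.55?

49.4 mol/dm³

S_{S/T} = (k₁/k₂)·C_R^-0.5 ⇒ C_R = (S·k₂/k₁)^(-2).
= (1.55×0.0691/0.753)^(-2) = (0.1422)^(-2) = 49.4 mol/dm³.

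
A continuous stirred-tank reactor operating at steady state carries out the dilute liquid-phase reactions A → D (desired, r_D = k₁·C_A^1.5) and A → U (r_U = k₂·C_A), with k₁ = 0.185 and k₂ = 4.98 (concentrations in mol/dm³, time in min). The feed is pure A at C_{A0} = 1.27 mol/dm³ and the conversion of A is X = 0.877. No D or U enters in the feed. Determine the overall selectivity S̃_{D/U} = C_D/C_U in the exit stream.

0.0147

Exit C_A = C_{A0}(1−X) = 1.27×0.123 = 0.1562 mol/dm³.
A CSTR operates uniformly at the exit composition, giving r_D = 0.01142 and r_U = 0.7779 (each k·C_A^n at C_A = 0.1562).
Overall selectivity = C_D/C_U = r_Dτ/(r_Uτ) = r_D/r_U = 0.0147.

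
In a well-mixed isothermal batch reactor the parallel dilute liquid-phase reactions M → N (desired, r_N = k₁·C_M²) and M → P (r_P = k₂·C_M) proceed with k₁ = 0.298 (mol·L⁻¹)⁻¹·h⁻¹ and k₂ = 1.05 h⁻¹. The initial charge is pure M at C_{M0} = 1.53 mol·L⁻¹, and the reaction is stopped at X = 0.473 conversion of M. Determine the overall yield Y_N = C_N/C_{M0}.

0.117

C_M = C_{M0}(1−X) = 0.8063 mol·L⁻¹.
Along a PFR/batch, dC_P/dC_M = −r_P/(r_N+r_P) = −k₂/(k₂+k₁·C_M).
Integrating from C_{M0} to C_M: C_P = (1.05/0.298)·ln[(1.05+0.298·1.53)/(1.05+0.298·0.806)] = 3.523·ln(1.506/1.290) = 0.5446 mol·L⁻¹.
Then C_N = (C_{M0}−C_M) − C_P = 0.7237 − 0.5446 = 0.1791 mol·L⁻¹.
Y_N = C_N/C_{M0} = 0.1791/1.53 = 0.117.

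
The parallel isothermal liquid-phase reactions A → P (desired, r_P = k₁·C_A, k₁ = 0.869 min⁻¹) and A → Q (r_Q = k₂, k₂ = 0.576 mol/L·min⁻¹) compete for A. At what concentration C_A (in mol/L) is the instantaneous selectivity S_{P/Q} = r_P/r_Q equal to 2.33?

S_{P/Q} = (k₁/k₂)·C_A ⇒ C_A = S·k₂/k₁.
= 2.33×0.576/0.869 = 1.54 mol/L.

1.54 mol/L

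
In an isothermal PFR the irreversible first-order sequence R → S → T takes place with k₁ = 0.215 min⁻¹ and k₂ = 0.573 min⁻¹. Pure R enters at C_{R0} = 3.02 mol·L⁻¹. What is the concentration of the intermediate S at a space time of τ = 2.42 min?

Solving the coupled first-order balances gives C_S(τ) = [k₁/(k₂−k₁)]·C_{R0}·(e^(−k₁τ) − e^(−k₂τ)).
e^(−k₁τ) = e^(−0.215×2.42) = e^(−0.5203) = 0.5943; e^(−k₂τ) = e^(−1.387) = 0.2499.
C_S = 0.215×3.02/(0.573−0.215) × (0.5943−0.2499) = 1.814×0.3444 = 0.6247 mol·L⁻¹.

0.625 mol·L⁻¹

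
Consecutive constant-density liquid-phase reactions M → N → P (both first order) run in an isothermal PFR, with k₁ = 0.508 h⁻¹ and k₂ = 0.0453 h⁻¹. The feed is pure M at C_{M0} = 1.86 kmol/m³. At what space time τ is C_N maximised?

The intermediate peaks when r₁ = r₂, i.e. k₁e^(−k₁τ) = k₂e^(−k₂τ), giving τ_opt = ln(k₂/k₁)/(k₂−k₁).
= ln(0.0453/0.508)/(0.0453−0.508) = ln(0.08917)/-0.4627 = -2.417/-0.4627 = 5.22 h.

5.22 h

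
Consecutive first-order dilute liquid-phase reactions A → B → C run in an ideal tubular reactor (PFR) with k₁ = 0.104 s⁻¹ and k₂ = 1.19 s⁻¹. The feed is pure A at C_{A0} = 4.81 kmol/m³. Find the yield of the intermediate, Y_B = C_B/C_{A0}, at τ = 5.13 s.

0.0560

Solving the coupled first-order balances gives C_B(τ) = [k₁/(k₂−k₁)]·C_{A0}·(e^(−k₁τ) − e^(−k₂τ)).
e^(−k₁τ) = e^(−0.104×5.13) = e^(−0.5335) = 0.5865; e^(−k₂τ) = e^(−6.105) = 0.002232.
C_B = 0.104×4.81/(1.19−0.104) × (0.5865−0.002232) = 0.4606×0.5843 = 0.2691 kmol/m³.
Y_B = C_B/C_{A0} = 0.2691/4.81 = 0.0560.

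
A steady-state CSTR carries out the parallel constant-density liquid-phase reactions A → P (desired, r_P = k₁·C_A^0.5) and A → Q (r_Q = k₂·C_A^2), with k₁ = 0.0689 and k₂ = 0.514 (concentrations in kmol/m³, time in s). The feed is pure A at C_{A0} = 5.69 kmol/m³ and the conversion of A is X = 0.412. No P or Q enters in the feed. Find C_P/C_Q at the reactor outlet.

0.0219

Exit C_A = C_{A0}(1−X) = 5.69×0.588 = 3.346 kmol/m³.
A CSTR operates uniformly at the exit composition, giving r_P = 0.1260 and r_Q = 5.754 (each k·C_A^n at C_A = 3.346).
Overall selectivity = C_P/C_Q = r_Pτ/(r_Qτ) = r_P/r_Q = 0.0219.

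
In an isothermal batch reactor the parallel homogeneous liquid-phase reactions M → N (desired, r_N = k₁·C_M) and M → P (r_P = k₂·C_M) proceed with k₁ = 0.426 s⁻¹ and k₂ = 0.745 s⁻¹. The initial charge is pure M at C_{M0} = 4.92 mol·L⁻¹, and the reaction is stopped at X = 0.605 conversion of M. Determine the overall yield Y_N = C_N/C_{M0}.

C_M = C_{M0}(1−X) = 1.943 mol·L⁻¹.
Both paths are first order in M, so the instantaneous fraction to N is constant: dC_N/d(−C_M) = k₁/(k₁+k₂) = 0.3638.
C_N = 0.3638·(C_{M0}−C_M) = 0.3638×2.977 = 1.08 mol·L⁻¹.
Y_N = C_N/C_{M0} = 1.083/4.92 = 0.220.

0.220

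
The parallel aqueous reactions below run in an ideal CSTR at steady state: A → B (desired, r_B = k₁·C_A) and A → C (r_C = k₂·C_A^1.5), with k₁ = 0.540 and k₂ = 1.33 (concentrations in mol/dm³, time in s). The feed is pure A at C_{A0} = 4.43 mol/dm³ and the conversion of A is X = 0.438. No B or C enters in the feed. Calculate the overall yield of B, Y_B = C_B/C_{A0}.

Exit C_A = C_{A0}(1−X) = 4.43×0.562 = 2.490 mol/dm³.
A CSTR operates uniformly at the exit composition, giving r_B = 1.344 and r_C = 5.225 (each k·C_A^n at C_A = 2.490).
Fraction of consumed A going to B: r_B/(r_B+r_C) = 0.2047.
C_B = 0.2047·C_{A0}·X = 0.2047×4.43×0.438 = 0.397 mol/dm³; Y_B = C_B/C_{A0} = 0.0896.

0.0896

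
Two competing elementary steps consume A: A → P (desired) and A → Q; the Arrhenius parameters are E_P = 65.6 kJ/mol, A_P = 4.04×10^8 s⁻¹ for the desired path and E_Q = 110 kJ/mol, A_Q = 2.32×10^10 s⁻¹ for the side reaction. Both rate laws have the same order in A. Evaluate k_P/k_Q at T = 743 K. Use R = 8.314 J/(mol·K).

23.0

With equal orders, S_{P/Q} = k_P/k_Q = (A_P/A_Q)·exp[(E_Q−E_P)/(RT)].
(E_Q−E_P)/(RT) = (110−65.6)×10³/(8.314×743) = 44400/6177 = 7.188.
k_P/k_Q = (4.04×10^8/2.32×10^10)·exp(7.188) = 0.01741 × 1323 = 23.0.
Since E_P < E_Q, lowering the temperature improves selectivity toward P.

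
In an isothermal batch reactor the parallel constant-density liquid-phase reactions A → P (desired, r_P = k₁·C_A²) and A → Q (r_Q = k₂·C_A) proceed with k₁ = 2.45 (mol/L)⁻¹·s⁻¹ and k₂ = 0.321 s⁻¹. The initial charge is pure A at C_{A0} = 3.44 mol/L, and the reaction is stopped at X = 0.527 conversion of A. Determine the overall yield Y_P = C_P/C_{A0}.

0.500

C_A = C_{A0}(1−X) = 1.627 mol/L.
Along a PFR/batch, dC_Q/dC_A = −r_Q/(r_P+r_Q) = −k₂/(k₂+k₁·C_A).
Integrating from C_{A0} to C_A: C_Q = (0.321/2.45)·ln[(0.321+2.45·3.44)/(0.321+2.45·1.63)] = 0.1310·ln(8.749/4.307) = 0.09284 mol/L.
Then C_P = (C_{A0}−C_A) − C_Q = 1.813 − 0.09284 = 1.720 mol/L.
Y_P = C_P/C_{A0} = 1.720/3.44 = 0.500.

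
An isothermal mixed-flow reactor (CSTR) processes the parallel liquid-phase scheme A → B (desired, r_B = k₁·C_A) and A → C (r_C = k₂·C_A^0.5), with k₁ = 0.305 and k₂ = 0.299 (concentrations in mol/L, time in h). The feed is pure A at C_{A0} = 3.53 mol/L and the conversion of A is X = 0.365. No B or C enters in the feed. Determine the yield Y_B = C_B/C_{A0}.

0.221

Exit C_A = C_{A0}(1−X) = 3.53×0.635 = 2.242 mol/L.
In a CSTR the entire volume is at exit conditions, so r_B = 0.305×2.242 = 0.6837 and r_C = 0.299×2.242^0.5 = 0.4477.
Fraction of consumed A going to B: r_B/(r_B+r_C) = 0.6043.
C_B = 0.6043·C_{A0}·X = 0.6043×3.53×0.365 = 0.779 mol/L; Y_B = C_B/C_{A0} = 0.221.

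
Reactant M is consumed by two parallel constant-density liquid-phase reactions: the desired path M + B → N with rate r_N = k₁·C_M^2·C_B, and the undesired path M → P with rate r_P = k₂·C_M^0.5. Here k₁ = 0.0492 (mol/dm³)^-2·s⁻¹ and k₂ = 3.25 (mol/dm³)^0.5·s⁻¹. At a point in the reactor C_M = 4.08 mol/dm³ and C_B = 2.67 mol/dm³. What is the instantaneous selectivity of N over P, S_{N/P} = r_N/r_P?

S_{N/P} = r_N/r_P = (k₁·C_M^2·C_B)/(k₂·C_M^0.5) = (k₁/k₂)·C_M^1.5·C_B.
= (0.0492×4.080^2×2.670) / (3.25×4.080^0.5) = 2.187/6.565 = 0.333.

0.333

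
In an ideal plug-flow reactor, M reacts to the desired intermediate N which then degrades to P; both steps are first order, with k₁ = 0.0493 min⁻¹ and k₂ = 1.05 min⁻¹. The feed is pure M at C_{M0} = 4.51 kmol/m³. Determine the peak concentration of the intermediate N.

0.182 kmol/m³

At the optimum, C_{N,max}/C_{M0} = (k₁/k₂)^[k₂/(k₂−k₁)].
= (0.0493/1.05)^(1.05/(1.05−0.0493)) = (0.04695)^(1.049) = 0.04038.
C_{N,max} = 0.04038×4.51 = 0.182 kmol/m³.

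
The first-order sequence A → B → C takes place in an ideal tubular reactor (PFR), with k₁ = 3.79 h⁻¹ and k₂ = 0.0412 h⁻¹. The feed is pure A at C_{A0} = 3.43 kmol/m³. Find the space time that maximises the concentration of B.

For first-order series the maximum of C_B occurs at τ_opt = ln(k₂/k₁)/(k₂−k₁).
= ln(0.0412/3.79)/(0.0412−3.79) = ln(0.01087)/-3.749 = -4.522/-3.749 = 1.21 h.

1.21 h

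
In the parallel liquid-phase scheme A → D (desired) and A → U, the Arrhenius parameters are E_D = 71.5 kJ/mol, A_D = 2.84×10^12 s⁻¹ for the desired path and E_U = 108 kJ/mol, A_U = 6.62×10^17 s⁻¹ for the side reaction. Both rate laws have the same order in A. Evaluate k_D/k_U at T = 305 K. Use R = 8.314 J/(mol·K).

7.65

With equal orders, S_{D/U} = k_D/k_U = (A_D/A_U)·exp[(E_U−E_D)/(RT)].
(E_U−E_D)/(RT) = (108−71.5)×10³/(8.314×305) = 36500/2536 = 14.39.
k_D/k_U = (2.84×10^12/6.62×10^17)·exp(14.39) = 4.290×10^-6 × 1.783×10^6 = 7.65.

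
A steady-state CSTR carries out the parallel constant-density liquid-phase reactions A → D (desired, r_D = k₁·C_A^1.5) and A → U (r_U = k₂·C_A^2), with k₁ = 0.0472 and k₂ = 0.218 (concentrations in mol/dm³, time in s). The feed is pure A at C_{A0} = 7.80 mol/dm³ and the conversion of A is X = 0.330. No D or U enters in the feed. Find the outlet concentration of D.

0.223 mol/dm³

Exit C_A = C_{A0}(1−X) = 7.80×0.670 = 5.226 mol/dm³.
Rates in a CSTR are evaluated at the outlet concentration: r_D = 0.0472×5.226^1.5 = 0.5639, r_U = 0.218×5.226^2 = 5.954.
Fraction of consumed A going to D: r_D/(r_D+r_U) = 0.08652.
C_D = 0.08652·C_{A0}·X = 0.08652×7.80×0.330 = 0.223 mol/dm³.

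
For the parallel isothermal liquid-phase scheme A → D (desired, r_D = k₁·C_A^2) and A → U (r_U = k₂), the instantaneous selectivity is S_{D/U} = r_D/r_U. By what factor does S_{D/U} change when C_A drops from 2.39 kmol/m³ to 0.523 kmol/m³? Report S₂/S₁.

0.0479

S_{D/U} = (k₁/k₂)·C_A^2, so S₂/S₁ = (C_{A,2}/C_{A,1})^2.
= (0.523/2.39)^2 = (0.2188)^2 = 0.0479.
Selectivity toward D falls as C_A falls — high-concentration operation is favoured.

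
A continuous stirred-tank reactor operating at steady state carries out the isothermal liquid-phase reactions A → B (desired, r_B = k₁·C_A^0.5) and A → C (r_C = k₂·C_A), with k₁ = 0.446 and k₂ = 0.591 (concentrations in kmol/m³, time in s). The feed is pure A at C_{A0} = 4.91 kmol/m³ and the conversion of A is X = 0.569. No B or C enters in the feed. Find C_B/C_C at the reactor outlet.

0.519

Exit C_A = C_{A0}(1−X) = 4.91×0.431 = 2.116 kmol/m³.
A CSTR operates uniformly at the exit composition, giving r_B = 0.6488 and r_C = 1.251 (each k·C_A^n at C_A = 2.116).
Overall selectivity = C_B/C_C = r_Bτ/(r_Cτ) = r_B/r_C = 0.519.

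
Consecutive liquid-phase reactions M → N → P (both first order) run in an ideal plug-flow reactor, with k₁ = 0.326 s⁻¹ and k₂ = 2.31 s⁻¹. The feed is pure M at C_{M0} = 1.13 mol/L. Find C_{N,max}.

0.116 mol/L

At the optimum, C_{N,max}/C_{M0} = (k₁/k₂)^[k₂/(k₂−k₁)].
= (0.326/2.31)^(2.31/(2.31−0.326)) = (0.1411)^(1.164) = 0.1023.
C_{N,max} = 0.1023×1.13 = 0.116 mol/L.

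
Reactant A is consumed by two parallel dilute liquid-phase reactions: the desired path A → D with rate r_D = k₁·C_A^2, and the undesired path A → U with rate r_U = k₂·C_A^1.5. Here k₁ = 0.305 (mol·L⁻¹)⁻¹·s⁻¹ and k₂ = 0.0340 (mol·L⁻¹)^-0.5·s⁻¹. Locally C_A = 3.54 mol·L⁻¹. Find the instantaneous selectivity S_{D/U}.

16.9

S_{D/U} = r_D/r_U = (k₁·C_A^2)/(k₂·C_A^1.5) = (k₁/k₂)·C_A^0.5.
= (0.305×3.540^2) / (0.0340×3.540^1.5) = 3.822/0.2265 = 16.9.
Since the desired path is higher order in A, keeping C_A high (PFR or concentrated feed) favours D.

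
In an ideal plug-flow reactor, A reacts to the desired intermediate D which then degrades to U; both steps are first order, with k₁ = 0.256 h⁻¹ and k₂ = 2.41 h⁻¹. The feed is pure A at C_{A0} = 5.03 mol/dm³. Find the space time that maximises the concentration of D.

For first-order series the maximum of C_D occurs at τ_opt = ln(k₂/k₁)/(k₂−k₁).
= ln(2.41/0.256)/(2.41−0.256) = ln(9.414)/2.154 = 2.242/2.154 = 1.04 h.

1.04 h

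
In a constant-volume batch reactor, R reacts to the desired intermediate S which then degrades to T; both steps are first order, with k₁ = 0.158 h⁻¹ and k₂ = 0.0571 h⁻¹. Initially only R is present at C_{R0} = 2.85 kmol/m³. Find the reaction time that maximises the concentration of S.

The intermediate peaks when r₁ = r₂, i.e. k₁e^(−k₁t) = k₂e^(−k₂t), giving t_opt = ln(k₂/k₁)/(k₂−k₁).
= ln(0.0571/0.158)/(0.0571−0.158) = ln(0.3614)/-0.1009 = -1.018/-0.1009 = 10.1 h.

10.1 h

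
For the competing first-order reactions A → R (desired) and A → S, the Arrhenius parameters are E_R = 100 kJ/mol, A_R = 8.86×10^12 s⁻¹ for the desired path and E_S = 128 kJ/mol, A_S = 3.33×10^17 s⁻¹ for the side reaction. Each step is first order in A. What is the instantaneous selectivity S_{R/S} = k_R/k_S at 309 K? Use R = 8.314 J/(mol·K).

1.44

With equal orders, S_{R/S} = k_R/k_S = (A_R/A_S)·exp[(E_S−E_R)/(RT)].
(E_S−E_R)/(RT) = (128−100)×10³/(8.314×309) = 28000/2569 = 10.90.
k_R/k_S = (8.86×10^12/3.33×10^17)·exp(10.90) = 2.661×10^-5 × 54126 = 1.44.
Since E_R < E_S, lowering the temperature improves selectivity toward R.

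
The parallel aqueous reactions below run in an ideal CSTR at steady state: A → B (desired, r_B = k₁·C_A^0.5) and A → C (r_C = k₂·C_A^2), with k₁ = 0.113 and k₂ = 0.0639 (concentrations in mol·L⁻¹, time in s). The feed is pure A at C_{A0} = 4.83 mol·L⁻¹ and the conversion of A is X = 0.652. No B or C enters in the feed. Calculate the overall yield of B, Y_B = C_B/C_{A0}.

0.292

Exit C_A = C_{A0}(1−X) = 4.83×0.348 = 1.681 mol·L⁻¹.
Rates in a CSTR are evaluated at the outlet concentration: r_B = 0.113×1.681^0.5 = 0.1465, r_C = 0.0639×1.681^2 = 0.1805.
Fraction of consumed A going to B: r_B/(r_B+r_C) = 0.4480.
C_B = 0.4480·C_{A0}·X = 0.4480×4.83×0.652 = 1.41 mol·L⁻¹; Y_B = C_B/C_{A0} = 0.292.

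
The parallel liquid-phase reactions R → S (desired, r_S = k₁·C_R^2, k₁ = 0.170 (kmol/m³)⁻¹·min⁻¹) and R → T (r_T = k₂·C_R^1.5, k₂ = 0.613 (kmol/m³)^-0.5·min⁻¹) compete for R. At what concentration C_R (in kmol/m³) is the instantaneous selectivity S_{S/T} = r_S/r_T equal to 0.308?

S_{S/T} = (k₁/k₂)·C_R^0.5 ⇒ C_R = (S·k₂/k₁)^(2).
= (0.308×0.613/0.170)^(2) = (1.111)^(2) = 1.23 kmol/m³.

1.23 kmol/m³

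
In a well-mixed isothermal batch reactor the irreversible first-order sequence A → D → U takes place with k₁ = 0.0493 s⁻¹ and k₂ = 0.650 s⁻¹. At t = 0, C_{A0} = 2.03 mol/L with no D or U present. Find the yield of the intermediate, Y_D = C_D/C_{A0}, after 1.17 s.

For first-order series with pure A initially, C_D(t) = k₁C_{A0}/(k₂−k₁)·(e^(−k₁t) − e^(−k₂t)).
e^(−k₁t) = e^(−0.0493×1.17) = e^(−0.05768) = 0.9440; e^(−k₂t) = e^(−0.7605) = 0.4674.
C_D = 0.0493×2.03/(0.650−0.0493) × (0.9440−0.4674) = 0.1666×0.4765 = 0.07939 mol/L.
Y_D = C_D/C_{A0} = 0.07939/2.03 = 0.0391.

0.0391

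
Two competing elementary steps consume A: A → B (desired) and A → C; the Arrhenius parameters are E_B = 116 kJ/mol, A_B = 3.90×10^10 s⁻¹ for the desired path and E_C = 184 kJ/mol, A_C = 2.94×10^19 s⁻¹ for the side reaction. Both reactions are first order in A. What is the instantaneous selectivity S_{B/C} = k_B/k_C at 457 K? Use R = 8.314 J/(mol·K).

0.0786

k_B/k_C = (A_B/A_C)·exp[−(E_B−E_C)/(RT)] = (A_B/A_C)·exp[(E_C−E_B)/(RT)].
(E_C−E_B)/(RT) = (184−116)×10³/(8.314×457) = 68000/3799 = 17.90.
k_B/k_C = (3.90×10^10/2.94×10^19)·exp(17.90) = 1.327×10^-9 × 5.924×10^7 = 0.0786.
Since E_B < E_C, lowering the temperature improves selectivity toward B.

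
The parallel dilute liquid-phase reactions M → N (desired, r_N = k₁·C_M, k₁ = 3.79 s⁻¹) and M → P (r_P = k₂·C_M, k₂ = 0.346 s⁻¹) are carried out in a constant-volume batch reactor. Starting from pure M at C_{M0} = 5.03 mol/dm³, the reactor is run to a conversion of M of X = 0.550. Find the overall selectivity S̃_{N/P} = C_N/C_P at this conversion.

C_M = C_{M0}(1−X) = 2.264 mol/dm³.
Both paths are first order in M, so the instantaneous fraction to N is constant: dC_N/d(−C_M) = k₁/(k₁+k₂) = 0.9163.
C_N = 0.9163·(C_{M0}−C_M) = 0.9163×2.767 = 2.54 mol/dm³.
C_P = (C_{M0}−C_M)−C_N = 0.2314 mol/dm³; S̃_{N/P} = 2.535/0.2314 = 11.0.

11.0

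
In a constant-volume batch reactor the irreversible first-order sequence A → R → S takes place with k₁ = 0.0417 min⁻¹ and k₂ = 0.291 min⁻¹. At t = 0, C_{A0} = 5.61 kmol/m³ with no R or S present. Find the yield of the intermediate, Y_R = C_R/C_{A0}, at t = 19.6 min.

0.0733

The intermediate concentration in a first-order A→B→C sequence is C_R = k₁C_{A0}(e^(−k₁t) − e^(−k₂t))/(k₂−k₁).
e^(−k₁t) = e^(−0.0417×19.6) = e^(−0.8173) = 0.4416; e^(−k₂t) = e^(−5.704) = 0.003334.
C_R = 0.0417×5.61/(0.291−0.0417) × (0.4416−0.003334) = 0.9384×0.4383 = 0.4113 kmol/m³.
Y_R = C_R/C_{A0} = 0.4113/5.61 = 0.0733.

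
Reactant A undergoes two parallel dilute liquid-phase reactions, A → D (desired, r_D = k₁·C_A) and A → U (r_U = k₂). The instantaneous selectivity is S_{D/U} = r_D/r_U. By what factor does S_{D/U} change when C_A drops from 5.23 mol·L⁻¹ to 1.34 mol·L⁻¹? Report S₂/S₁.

0.256

S_{D/U} = (k₁/k₂)·C_A, so S₂/S₁ = (C_{A,2}/C_{A,1}).
= 1.34/5.23 = 0.256.
Selectivity toward D falls as C_A falls — high-concentration operation is favoured.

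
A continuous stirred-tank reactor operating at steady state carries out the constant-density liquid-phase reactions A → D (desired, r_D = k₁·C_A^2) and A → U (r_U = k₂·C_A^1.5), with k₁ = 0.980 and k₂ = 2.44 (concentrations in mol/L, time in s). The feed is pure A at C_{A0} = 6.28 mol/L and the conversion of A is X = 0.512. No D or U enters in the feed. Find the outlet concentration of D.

Exit C_A = C_{A0}(1−X) = 6.28×0.488 = 3.065 mol/L.
A CSTR operates uniformly at the exit composition, giving r_D = 9.204 and r_U = 13.09 (each k·C_A^n at C_A = 3.065).
Fraction of consumed A going to D: r_D/(r_D+r_U) = 0.4128.
C_D = 0.4128·C_{A0}·X = 0.4128×6.28×0.512 = 1.33 mol/L.

1.33 mol/L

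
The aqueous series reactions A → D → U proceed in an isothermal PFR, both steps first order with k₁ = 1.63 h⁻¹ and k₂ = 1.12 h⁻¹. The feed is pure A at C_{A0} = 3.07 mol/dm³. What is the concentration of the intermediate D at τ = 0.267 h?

0.926 mol/dm³

For first-order series with pure A initially, C_D(τ) = k₁C_{A0}/(k₂−k₁)·(e^(−k₁τ) − e^(−k₂τ)).
e^(−k₁τ) = e^(−1.63×0.267) = e^(−0.4352) = 0.6471; e^(−k₂τ) = e^(−0.2990) = 0.7415.
C_D = 1.63×3.07/(1.12−1.63) × (0.6471−0.7415) = (-9.812)×(-0.09440) = 0.9263 mol/dm³.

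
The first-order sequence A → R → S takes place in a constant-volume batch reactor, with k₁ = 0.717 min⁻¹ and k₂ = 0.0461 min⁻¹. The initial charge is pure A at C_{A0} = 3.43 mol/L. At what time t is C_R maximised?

The intermediate peaks when r₁ = r₂, i.e. k₁e^(−k₁t) = k₂e^(−k₂t), giving t_opt = ln(k₂/k₁)/(k₂−k₁).
= ln(0.0461/0.717)/(0.0461−0.717) = ln(0.06430)/-0.6709 = -2.744/-0.6709 = 4.09 min.

4.09 min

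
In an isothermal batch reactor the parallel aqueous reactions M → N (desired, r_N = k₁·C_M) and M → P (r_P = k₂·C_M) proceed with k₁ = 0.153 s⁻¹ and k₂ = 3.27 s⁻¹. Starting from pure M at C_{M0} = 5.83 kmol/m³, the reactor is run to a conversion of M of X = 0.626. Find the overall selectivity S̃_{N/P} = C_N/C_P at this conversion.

C_M = C_{M0}(1−X) = 2.180 kmol/m³.
Both paths are first order in M, so the instantaneous fraction to N is constant: dC_N/d(−C_M) = k₁/(k₁+k₂) = 0.04470.
C_N = 0.04470·(C_{M0}−C_M) = 0.04470×3.650 = 0.163 kmol/m³.
C_P = (C_{M0}−C_M)−C_N = 3.486 kmol/m³; S̃_{N/P} = 0.1631/3.486 = 0.0468.

0.0468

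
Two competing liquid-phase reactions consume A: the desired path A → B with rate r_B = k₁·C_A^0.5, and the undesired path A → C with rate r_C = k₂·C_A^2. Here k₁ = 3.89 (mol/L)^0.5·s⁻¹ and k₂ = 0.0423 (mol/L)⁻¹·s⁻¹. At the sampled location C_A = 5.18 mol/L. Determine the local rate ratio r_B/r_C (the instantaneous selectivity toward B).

7.80

S_{B/C} = r_B/r_C = (k₁·C_A^0.5)/(k₂·C_A^2) = (k₁/k₂)·C_A^-1.5.
= (3.89×5.180^0.5) / (0.0423×5.180^2) = 8.853/1.135 = 7.80.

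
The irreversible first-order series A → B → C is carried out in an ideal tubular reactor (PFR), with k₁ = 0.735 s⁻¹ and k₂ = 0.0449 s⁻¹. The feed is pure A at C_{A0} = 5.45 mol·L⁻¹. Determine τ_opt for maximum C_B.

For first-order series the maximum of C_B occurs at τ_opt = ln(k₂/k₁)/(k₂−k₁).
= ln(0.0449/0.735)/(0.0449−0.735) = ln(0.06109)/-0.6901 = -2.795/-0.6901 = 4.05 s.

4.05 s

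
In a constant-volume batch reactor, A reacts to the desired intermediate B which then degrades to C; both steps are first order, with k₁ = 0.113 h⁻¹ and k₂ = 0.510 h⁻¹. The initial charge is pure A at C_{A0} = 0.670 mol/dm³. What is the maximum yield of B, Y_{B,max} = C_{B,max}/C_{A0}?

At the optimum, C_{B,max}/C_{A0} = (k₁/k₂)^[k₂/(k₂−k₁)].
= (0.113/0.510)^(0.510/(0.510−0.113)) = (0.2216)^(1.285) = 0.1443.

0.144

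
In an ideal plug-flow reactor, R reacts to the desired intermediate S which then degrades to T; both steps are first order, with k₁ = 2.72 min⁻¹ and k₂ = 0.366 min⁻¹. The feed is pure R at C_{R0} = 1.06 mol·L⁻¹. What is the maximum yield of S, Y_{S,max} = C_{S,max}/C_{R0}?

0.732

At the optimum, C_{S,max}/C_{R0} = (k₁/k₂)^[k₂/(k₂−k₁)].
= (2.72/0.366)^(0.366/(0.366−2.72)) = (7.432)^(-0.1555) = 0.7321.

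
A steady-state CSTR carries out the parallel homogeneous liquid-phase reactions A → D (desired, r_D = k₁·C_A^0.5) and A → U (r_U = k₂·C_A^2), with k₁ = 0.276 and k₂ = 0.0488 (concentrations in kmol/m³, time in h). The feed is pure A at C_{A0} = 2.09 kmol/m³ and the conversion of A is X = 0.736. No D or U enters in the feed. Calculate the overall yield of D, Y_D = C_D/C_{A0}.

0.686

Exit C_A = C_{A0}(1−X) = 2.09×0.264 = 0.5518 kmol/m³.
Rates in a CSTR are evaluated at the outlet concentration: r_D = 0.276×0.5518^0.5 = 0.2050, r_U = 0.0488×0.5518^2 = 0.01486.
Fraction of consumed A going to D: r_D/(r_D+r_U) = 0.9324.
C_D = 0.9324·C_{A0}·X = 0.9324×2.09×0.736 = 1.43 kmol/m³; Y_D = C_D/C_{A0} = 0.686.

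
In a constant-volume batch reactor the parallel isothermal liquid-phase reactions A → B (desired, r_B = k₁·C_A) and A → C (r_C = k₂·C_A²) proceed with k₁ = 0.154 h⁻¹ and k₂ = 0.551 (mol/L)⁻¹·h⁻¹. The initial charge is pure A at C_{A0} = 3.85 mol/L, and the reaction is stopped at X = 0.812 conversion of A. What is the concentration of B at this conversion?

0.395 mol/L

C_A = C_{A0}(1−X) = 0.7238 mol/L.
Along a PFR/batch, dC_B/dC_A = −r_B/(r_B+r_C) = −k₁/(k₁+k₂·C_A).
Integrating from C_{A0} to C_A: C_B = (0.154/0.551)·ln[(0.154+0.551·3.85)/(0.154+0.551·0.724)] = 0.2795·ln(2.275/0.5528) = 0.3954 mol/L.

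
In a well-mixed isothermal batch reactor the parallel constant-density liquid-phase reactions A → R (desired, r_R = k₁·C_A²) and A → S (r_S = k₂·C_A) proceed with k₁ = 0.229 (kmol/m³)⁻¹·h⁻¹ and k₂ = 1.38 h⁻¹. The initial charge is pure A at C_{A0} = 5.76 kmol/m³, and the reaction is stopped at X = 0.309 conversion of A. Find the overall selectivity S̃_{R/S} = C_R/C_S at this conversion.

0.804

C_A = C_{A0}(1−X) = 3.980 kmol/m³.
Along a PFR/batch, dC_S/dC_A = −r_S/(r_R+r_S) = −k₂/(k₂+k₁·C_A).
Integrating from C_{A0} to C_A: C_S = (1.38/0.229)·ln[(1.38+0.229·5.76)/(1.38+0.229·3.98)] = 6.026·ln(2.699/2.291) = 0.9865 kmol/m³.
Then C_R = (C_{A0}−C_A) − C_S = 1.780 − 0.9865 = 0.7933 kmol/m³.
S̃_{R/S} = C_R/C_S = 0.7933/0.9865 = 0.804.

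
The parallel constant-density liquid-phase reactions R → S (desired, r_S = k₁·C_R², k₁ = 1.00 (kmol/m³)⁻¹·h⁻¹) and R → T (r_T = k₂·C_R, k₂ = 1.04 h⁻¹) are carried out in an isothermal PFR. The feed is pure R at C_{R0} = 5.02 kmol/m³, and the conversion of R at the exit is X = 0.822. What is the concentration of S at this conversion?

C_R = C_{R0}(1−X) = 0.8936 kmol/m³.
Along a PFR/batch, dC_T/dC_R = −r_T/(r_S+r_T) = −k₂/(k₂+k₁·C_R).
Integrating from C_{R0} to C_R: C_T = (1.04/1.00)·ln[(1.04+1.00·5.02)/(1.04+1.00·0.894)] = 1.040·ln(6.060/1.934) = 1.188 kmol/m³.
Then C_S = (C_{R0}−C_R) − C_T = 4.126 − 1.188 = 2.938 kmol/m³.

2.94 kmol/m³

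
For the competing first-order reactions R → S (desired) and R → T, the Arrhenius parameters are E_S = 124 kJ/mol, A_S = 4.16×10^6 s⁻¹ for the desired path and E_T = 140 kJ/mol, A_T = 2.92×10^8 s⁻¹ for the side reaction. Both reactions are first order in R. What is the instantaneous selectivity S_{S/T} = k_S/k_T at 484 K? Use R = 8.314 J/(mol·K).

0.760

With equal orders, S_{S/T} = k_S/k_T = (A_S/A_T)·exp[(E_T−E_S)/(RT)].
(E_T−E_S)/(RT) = (140−124)×10³/(8.314×484) = 16000/4024 = 3.976.
k_S/k_T = (4.16×10^6/2.92×10^8)·exp(3.976) = 0.01425 × 53.31 = 0.760.
Since E_S < E_T, lowering the temperature improves selectivity toward S.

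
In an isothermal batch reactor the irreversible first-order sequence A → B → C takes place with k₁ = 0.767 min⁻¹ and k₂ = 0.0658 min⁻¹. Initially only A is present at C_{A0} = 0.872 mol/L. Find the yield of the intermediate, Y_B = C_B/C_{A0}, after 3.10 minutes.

0.791

For first-order series with pure A initially, C_B(t) = k₁C_{A0}/(k₂−k₁)·(e^(−k₁t) − e^(−k₂t)).
e^(−k₁t) = e^(−0.767×3.10) = e^(−2.378) = 0.09276; e^(−k₂t) = e^(−0.2040) = 0.8155.
C_B = 0.767×0.872/(0.0658−0.767) × (0.09276−0.8155) = (-0.9538)×(-0.7227) = 0.6893 mol/L.
Y_B = C_B/C_{A0} = 0.6893/0.872 = 0.791.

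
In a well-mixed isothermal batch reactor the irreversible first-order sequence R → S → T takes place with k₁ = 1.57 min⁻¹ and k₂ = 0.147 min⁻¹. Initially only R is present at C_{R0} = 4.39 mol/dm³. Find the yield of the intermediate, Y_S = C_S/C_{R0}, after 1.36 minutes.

The intermediate concentration in a first-order A→B→C sequence is C_S = k₁C_{R0}(e^(−k₁t) − e^(−k₂t))/(k₂−k₁).
e^(−k₁t) = e^(−1.57×1.36) = e^(−2.135) = 0.1182; e^(−k₂t) = e^(−0.1999) = 0.8188.
C_S = 1.57×4.39/(0.147−1.57) × (0.1182−0.8188) = (-4.843)×(-0.7006) = 3.393 mol/dm³.
Y_S = C_S/C_{R0} = 3.393/4.39 = 0.773.

0.773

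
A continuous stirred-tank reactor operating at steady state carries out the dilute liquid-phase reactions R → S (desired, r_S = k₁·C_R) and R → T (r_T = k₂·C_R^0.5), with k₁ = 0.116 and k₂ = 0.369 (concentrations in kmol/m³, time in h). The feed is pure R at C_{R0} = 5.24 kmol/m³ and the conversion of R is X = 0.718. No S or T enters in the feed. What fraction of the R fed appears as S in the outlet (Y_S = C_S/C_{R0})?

0.199

Exit C_R = C_{R0}(1−X) = 5.24×0.282 = 1.478 kmol/m³.
Rates in a CSTR are evaluated at the outlet concentration: r_S = 0.116×1.478 = 0.1714, r_T = 0.369×1.478^0.5 = 0.4486.
Fraction of consumed R going to S: r_S/(r_S+r_T) = 0.2765.
C_S = 0.2765·C_{R0}·X = 0.2765×5.24×0.718 = 1.04 kmol/m³; Y_S = C_S/C_{R0} = 0.199.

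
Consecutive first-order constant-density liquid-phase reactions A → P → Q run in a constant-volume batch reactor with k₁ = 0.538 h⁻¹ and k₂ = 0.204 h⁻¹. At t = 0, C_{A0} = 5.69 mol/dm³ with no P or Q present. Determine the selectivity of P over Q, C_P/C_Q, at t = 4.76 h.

For first-order series with pure A initially, C_P(t) = k₁C_{A0}/(k₂−k₁)·(e^(−k₁t) − e^(−k₂t)).
e^(−k₁t) = e^(−0.538×4.76) = e^(−2.561) = 0.07724; e^(−k₂t) = e^(−0.9710) = 0.3787.
C_P = 0.538×5.69/(0.204−0.538) × (0.07724−0.3787) = (-9.165)×(-0.3015) = 2.763 mol/dm³.
C_A = C_{A0}e^(−k₁t) = 0.4395 mol/dm³, so C_Q = C_{A0}−C_A−C_P = 2.488 mol/dm³; C_P/C_Q = 1.11.

1.11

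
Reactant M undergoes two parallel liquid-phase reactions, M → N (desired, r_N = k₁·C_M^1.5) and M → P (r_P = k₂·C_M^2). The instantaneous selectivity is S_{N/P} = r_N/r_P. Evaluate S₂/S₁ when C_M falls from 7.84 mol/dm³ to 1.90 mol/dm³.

2.03

S_{N/P} = (k₁/k₂)·C_M^-0.5, so S₂/S₁ = (C_{M,2}/C_{M,1})^-0.5.
= (1.90/7.84)^(-0.5) = (0.2423)^(-0.5) = 2.03.
Selectivity toward N rises as C_M falls — low-concentration operation is favoured.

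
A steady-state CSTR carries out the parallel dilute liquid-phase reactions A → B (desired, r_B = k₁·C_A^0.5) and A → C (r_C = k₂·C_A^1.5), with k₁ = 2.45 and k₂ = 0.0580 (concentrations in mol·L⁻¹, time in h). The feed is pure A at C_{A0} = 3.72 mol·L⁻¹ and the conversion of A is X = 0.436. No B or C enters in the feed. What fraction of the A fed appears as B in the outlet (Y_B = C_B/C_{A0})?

0.415

Exit C_A = C_{A0}(1−X) = 3.72×0.564 = 2.098 mol·L⁻¹.
A CSTR operates uniformly at the exit composition, giving r_B = 3.549 and r_C = 0.1763 (each k·C_A^n at C_A = 2.098).
Fraction of consumed A going to B: r_B/(r_B+r_C) = 0.9527.
C_B = 0.9527·C_{A0}·X = 0.9527×3.72×0.436 = 1.55 mol·L⁻¹; Y_B = C_B/C_{A0} = 0.415.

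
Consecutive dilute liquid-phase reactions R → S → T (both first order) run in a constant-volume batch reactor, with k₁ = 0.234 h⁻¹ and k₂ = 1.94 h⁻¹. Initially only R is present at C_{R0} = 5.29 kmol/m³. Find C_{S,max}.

Evaluating C_S at t_opt = ln(k₂/k₁)/(k₂−k₁) gives C_{S,max}/C_{R0} = (k₁/k₂)^[k₂/(k₂−k₁)].
= (0.234/1.94)^(1.94/(1.94−0.234)) = (0.1206)^(1.137) = 0.09024.
C_{S,max} = 0.09024×5.29 = 0.477 kmol/m³.

0.477 kmol/m³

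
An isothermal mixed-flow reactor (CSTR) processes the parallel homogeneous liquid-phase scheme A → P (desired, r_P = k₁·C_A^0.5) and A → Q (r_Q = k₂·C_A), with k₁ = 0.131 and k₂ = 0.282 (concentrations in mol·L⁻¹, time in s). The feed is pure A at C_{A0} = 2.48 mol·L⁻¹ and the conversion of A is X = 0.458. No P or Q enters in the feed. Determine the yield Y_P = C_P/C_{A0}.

Exit C_A = C_{A0}(1−X) = 2.48×0.542 = 1.344 mol·L⁻¹.
Rates in a CSTR are evaluated at the outlet concentration: r_P = 0.131×1.344^0.5 = 0.1519, r_Q = 0.282×1.344 = 0.3791.
Fraction of consumed A going to P: r_P/(r_P+r_Q) = 0.2861.
C_P = 0.2861·C_{A0}·X = 0.2861×2.48×0.458 = 0.325 mol·L⁻¹; Y_P = C_P/C_{A0} = 0.131.

0.131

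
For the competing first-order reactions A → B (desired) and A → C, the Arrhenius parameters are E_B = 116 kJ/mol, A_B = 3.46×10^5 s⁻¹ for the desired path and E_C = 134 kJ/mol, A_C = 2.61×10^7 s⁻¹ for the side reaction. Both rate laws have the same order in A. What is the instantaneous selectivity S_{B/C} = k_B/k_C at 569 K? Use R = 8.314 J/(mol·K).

0.596

With equal orders, S_{B/C} = k_B/k_C = (A_B/A_C)·exp[(E_C−E_B)/(RT)].
(E_C−E_B)/(RT) = (134−116)×10³/(8.314×569) = 18000/4731 = 3.805.
k_B/k_C = (3.46×10^5/2.61×10^7)·exp(3.805) = 0.01326 × 44.92 = 0.596.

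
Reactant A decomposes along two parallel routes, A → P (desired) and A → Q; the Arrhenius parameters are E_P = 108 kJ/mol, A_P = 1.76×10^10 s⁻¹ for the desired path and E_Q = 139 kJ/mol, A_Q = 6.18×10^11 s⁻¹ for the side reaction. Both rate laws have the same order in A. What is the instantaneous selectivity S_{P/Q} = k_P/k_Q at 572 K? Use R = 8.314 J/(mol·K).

19.3

With equal orders, S_{P/Q} = k_P/k_Q = (A_P/A_Q)·exp[(E_Q−E_P)/(RT)].
(E_Q−E_P)/(RT) = (139−108)×10³/(8.314×572) = 31000/4756 = 6.519.
k_P/k_Q = (1.76×10^10/6.18×10^11)·exp(6.519) = 0.02848 × 677.6 = 19.3.
Since E_P < E_Q, lowering the temperature improves selectivity toward P.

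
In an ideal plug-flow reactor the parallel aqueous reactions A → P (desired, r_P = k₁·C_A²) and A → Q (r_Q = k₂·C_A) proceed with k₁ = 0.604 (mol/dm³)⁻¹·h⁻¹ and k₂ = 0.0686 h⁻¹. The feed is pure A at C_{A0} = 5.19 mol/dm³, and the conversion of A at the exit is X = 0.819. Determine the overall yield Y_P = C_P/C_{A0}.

C_A = C_{A0}(1−X) = 0.9394 mol/dm³.
Along a PFR/batch, dC_Q/dC_A = −r_Q/(r_P+r_Q) = −k₂/(k₂+k₁·C_A).
Integrating from C_{A0} to C_A: C_Q = (0.0686/0.604)·ln[(0.0686+0.604·5.19)/(0.0686+0.604·0.939)] = 0.1136·ln(3.203/0.6360) = 0.1836 mol/dm³.
Then C_P = (C_{A0}−C_A) − C_Q = 4.251 − 0.1836 = 4.067 mol/dm³.
Y_P = C_P/C_{A0} = 4.067/5.19 = 0.784.

0.784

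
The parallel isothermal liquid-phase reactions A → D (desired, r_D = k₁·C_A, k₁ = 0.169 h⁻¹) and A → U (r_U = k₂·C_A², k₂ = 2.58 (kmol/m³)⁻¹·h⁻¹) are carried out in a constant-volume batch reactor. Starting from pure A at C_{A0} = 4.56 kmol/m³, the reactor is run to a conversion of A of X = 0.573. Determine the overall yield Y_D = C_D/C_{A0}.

C_A = C_{A0}(1−X) = 1.947 kmol/m³.
Along a PFR/batch, dC_D/dC_A = −r_D/(r_D+r_U) = −k₁/(k₁+k₂·C_A).
Integrating from C_{A0} to C_A: C_D = (0.169/2.58)·ln[(0.169+2.58·4.56)/(0.169+2.58·1.95)] = 0.06550·ln(11.93/5.193) = 0.05451 kmol/m³.
Y_D = C_D/C_{A0} = 0.05451/4.56 = 0.0120.

0.0120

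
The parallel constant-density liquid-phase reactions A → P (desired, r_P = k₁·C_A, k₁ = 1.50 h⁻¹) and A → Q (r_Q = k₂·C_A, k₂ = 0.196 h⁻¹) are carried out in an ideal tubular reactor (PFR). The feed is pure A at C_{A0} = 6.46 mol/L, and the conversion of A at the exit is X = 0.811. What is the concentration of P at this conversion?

4.63 mol/L

C_A = C_{A0}(1−X) = 1.221 mol/L.
Both paths are first order in A, so the instantaneous fraction to P is constant: dC_P/d(−C_A) = k₁/(k₁+k₂) = 0.8844.
C_P = 0.8844·(C_{A0}−C_A) = 0.8844×5.239 = 4.63 mol/L.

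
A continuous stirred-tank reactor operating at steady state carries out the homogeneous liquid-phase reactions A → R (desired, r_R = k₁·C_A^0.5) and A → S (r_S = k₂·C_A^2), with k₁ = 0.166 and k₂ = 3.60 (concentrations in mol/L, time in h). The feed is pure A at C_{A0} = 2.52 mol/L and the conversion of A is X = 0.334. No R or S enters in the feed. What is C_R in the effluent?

Exit C_A = C_{A0}(1−X) = 2.52×0.666 = 1.678 mol/L.
A CSTR operates uniformly at the exit composition, giving r_R = 0.2151 and r_S = 10.14 (each k·C_A^n at C_A = 1.678).
Fraction of consumed A going to R: r_R/(r_R+r_S) = 0.02077.
C_R = 0.02077·C_{A0}·X = 0.02077×2.52×0.334 = 0.0175 mol/L.

0.0175 mol/L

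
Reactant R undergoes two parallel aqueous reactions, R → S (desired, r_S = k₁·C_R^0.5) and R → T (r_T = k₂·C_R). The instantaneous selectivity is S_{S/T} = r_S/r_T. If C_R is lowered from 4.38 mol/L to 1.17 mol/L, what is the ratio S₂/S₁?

S_{S/T} = (k₁/k₂)·C_R^-0.5, so S₂/S₁ = (C_{R,2}/C_{R,1})^-0.5.
= (1.17/4.38)^(-0.5) = (0.2671)^(-0.5) = 1.93.
Selectivity toward S rises as C_R falls — low-concentration operation is favoured.

1.93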